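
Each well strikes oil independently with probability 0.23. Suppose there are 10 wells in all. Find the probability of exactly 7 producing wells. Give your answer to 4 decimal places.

0.0019

X ~ Binomial(n=10, p=0.23).
P(X=7) = C(10,7) · p^7 · (1−p)^3
= 120 · 3.4048e-05 · 0.45653 = 0.001865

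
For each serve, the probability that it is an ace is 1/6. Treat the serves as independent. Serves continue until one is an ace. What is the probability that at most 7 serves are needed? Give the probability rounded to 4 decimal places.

Y = number of serves to the first success; geometric, p = 0.166667.
P(Y ≤ 7) = 1 − (1−p)^7 = 1 − 0.279082 = 0.720918

0.7209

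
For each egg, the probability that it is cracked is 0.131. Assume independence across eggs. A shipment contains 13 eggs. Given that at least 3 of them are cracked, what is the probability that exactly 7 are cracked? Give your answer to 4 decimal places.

0.0021

X ~ Binomial(13, 0.131). Want P(X=7 | X≥3) = P(X=7) / P(X≥3).
P(X=7) = C(13,7)·0.131^7·0.869^6 = 0.000489
P(X≥3) = 1 − 0.161160 − 0.315829 − 0.285663 = 0.237348
Ratio = 0.000489 / 0.237348 = 0.002061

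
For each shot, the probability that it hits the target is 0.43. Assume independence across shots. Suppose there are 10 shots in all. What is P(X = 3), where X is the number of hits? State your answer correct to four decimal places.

0.1865

X ~ Binomial(n=10, p=0.43).
P(X=3) = C(10,3) · p^3 · (1−p)^7
= 120 · 0.079507 · 0.019549 = 0.186514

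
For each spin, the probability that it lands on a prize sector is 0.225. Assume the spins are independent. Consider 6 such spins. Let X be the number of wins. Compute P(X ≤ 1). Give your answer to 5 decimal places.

X ~ Binomial(6, 0.225); P(X ≤ 1) = Σ C(6,k) p^k (1−p)^(6−k) over k:
  k=0: C(6,0)·0.225^0·0.775^6 = 0.2166757
  k=1: C(6,1)·0.225^1·0.775^5 = 0.3774351
Total = 0.5941108

0.59411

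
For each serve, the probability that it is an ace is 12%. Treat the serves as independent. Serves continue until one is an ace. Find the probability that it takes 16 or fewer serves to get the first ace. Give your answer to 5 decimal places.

Y = number of serves to the first success; geometric, p = 0.12.
P(Y ≤ 16) = 1 − (1−p)^16 = 1 − 0.1293370 = 0.8706630

0.87066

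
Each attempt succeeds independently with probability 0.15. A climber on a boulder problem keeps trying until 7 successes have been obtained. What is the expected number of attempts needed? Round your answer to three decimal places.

Y = total attempts until the seventh success; negative binomial with r=7, p=0.15.
E[Y] = r / p = 7 / 0.15 = 46.66667

46.667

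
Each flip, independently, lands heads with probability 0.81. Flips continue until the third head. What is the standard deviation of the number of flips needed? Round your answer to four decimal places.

Y = total flips until the third success; negative binomial with r=3, p=0.81.
SD(Y) = √[r(1−p)/p²] = √(0.868770) = 0.932078

0.9321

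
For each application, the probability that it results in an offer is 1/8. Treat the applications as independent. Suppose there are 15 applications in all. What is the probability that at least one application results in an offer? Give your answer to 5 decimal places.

0.86507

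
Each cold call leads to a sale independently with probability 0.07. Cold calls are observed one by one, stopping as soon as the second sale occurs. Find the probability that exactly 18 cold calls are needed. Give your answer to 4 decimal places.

0.0261

Y = trial on which the second success occurs; negative binomial, r=2, p=0.07.
P(Y=18) = C(17,1) · p^2 · (1−p)^16
= 17 · 0.0049 · 0.31313 = 0.026084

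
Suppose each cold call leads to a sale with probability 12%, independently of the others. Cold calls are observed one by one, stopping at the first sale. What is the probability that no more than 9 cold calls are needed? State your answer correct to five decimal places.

Y = number of cold calls to the first success; geometric, p = 0.12.
P(Y ≤ 9) = 1 − (1−p)^9 = 1 − 0.3164784 = 0.6835216

0.68352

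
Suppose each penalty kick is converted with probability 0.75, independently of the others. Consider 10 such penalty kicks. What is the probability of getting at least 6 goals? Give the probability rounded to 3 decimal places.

X ~ Binomial(10, 0.75); P(X ≥ 6) = Σ C(10,k) p^k (1−p)^(10−k) over k:
  k=6: C(10,6)·0.75^6·0.25^4 = 0.14600
  k=7: C(10,7)·0.75^7·0.25^3 = 0.25028
  k=8: C(10,8)·0.75^8·0.25^2 = 0.28157
  k=9: C(10,9)·0.75^9·0.25^1 = 0.18771
  k=10: C(10,10)·0.75^10·0.25^0 = 0.05631
Total = 0.92187

0.922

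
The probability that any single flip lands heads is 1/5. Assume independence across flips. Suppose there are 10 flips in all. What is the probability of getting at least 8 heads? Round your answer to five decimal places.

0.00008

X ~ Binomial(10, 0.20); P(X ≥ 8) = Σ C(10,k) p^k (1−p)^(10−k) over k:
  k=8: C(10,8)·0.20^8·0.80^2 = 0.0000737
  k=9: C(10,9)·0.20^9·0.80^1 = 0.0000041
  k=10: C(10,10)·0.20^10·0.80^0 = 0.0000001
Total = 0.0000779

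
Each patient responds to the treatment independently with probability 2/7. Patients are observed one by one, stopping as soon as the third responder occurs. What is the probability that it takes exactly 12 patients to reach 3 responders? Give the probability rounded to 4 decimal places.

0.0621

Y = trial on which the third success occurs; negative binomial, r=3, p=0.285714.
P(Y=12) = C(11,2) · p^3 · (1−p)^9
= 55 · 0.023324 · 0.0484 = 0.062088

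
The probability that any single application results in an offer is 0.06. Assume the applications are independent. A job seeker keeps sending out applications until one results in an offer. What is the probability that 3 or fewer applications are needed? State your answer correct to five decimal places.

Y = number of applications to the first success; geometric, p = 0.06.
P(Y ≤ 3) = 1 − (1−p)^3 = 1 − 0.8305840 = 0.1694160

0.16942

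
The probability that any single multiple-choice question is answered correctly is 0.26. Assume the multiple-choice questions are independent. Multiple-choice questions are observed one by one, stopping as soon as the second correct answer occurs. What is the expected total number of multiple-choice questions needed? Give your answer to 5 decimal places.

7.69231

Y = total multiple-choice questions until the second success; negative binomial with r=2, p=0.26.
E[Y] = r / p = 2 / 0.26 = 7.6923077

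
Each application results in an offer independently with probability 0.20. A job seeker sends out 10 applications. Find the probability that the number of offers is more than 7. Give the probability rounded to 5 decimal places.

X ~ Binomial(10, 0.20); P(X ≥ 8) = Σ C(10,k) p^k (1−p)^(10−k) over k:
  k=8: C(10,8)·0.20^8·0.80^2 = 0.0000737
  k=9: C(10,9)·0.20^9·0.80^1 = 0.0000041
  k=10: C(10,10)·0.20^10·0.80^0 = 0.0000001
Total = 0.0000779

0.00008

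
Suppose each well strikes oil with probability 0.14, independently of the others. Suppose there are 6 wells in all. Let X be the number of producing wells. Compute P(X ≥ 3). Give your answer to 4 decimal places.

0.0395

X ~ Binomial(6, 0.14); P(X ≥ 3) = Σ C(6,k) p^k (1−p)^(6−k) over k:
  k=3: C(6,3)·0.14^3·0.86^3 = 0.034907
  k=4: C(6,4)·0.14^4·0.86^2 = 0.004262
  k=5: C(6,5)·0.14^5·0.86^1 = 0.000278
  k=6: C(6,6)·0.14^6·0.86^0 = 0.000008
Total = 0.039454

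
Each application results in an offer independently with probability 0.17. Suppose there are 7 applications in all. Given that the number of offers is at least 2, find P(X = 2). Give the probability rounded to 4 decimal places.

0.7040

X ~ Binomial(7, 0.17). Want P(X=2 | X≥2) = P(X=2) / P(X≥2).
P(X=2) = C(7,2)·0.17^2·0.83^5 = 0.239060
P(X≥2) = 1 − 0.271361 − 0.389059 = 0.339580
Ratio = 0.239060 / 0.339580 = 0.703987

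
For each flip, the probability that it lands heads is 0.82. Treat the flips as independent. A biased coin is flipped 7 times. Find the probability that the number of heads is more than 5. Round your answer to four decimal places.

X ~ Binomial(7, 0.82); P(X ≥ 6) = Σ C(7,k) p^k (1−p)^(7−k) over k:
  k=6: C(7,6)·0.82^6·0.18^1 = 0.383048
  k=7: C(7,7)·0.82^7·0.18^0 = 0.249285
Total = 0.632334

0.6323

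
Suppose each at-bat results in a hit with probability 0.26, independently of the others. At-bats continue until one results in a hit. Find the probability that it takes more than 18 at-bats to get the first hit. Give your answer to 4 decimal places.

0.0044

Y = number of at-bats to the first success; geometric, p = 0.26.
P(Y > 18) = P(first 18 all fail) = (1−p)^18 = 0.004428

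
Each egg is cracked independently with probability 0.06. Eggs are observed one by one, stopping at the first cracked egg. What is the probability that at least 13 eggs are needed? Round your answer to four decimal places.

Y = number of eggs to the first success; geometric, p = 0.06.
P(Y > 12) = P(first 12 all fail) = (1−p)^12 = 0.475920

0.4759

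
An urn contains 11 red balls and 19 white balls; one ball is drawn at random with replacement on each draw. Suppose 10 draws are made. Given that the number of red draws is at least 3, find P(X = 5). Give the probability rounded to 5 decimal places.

X ~ Binomial(10, 0.366667). Want P(X=5 | X≥3) = P(X=5) / P(X≥3).
P(X=5) = C(10,5)·0.366667^5·0.633333^5 = 0.1701843
P(X≥3) = 1 − 0.0103830 − 0.0601122 − 0.1566081 = 0.7728967
Ratio = 0.1701843 / 0.7728967 = 0.2201902

0.22019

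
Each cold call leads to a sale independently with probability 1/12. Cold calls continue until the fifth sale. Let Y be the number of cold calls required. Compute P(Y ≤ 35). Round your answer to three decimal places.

Finishing within 35 cold calls ⇔ at least 5 successes in the first 35. With X ~ Binomial(35, 0.083333), P(Y ≤ 35) = 1 − P(X ≤ 4).
  k=0: C(35,0)·0.083333^0·0.916667^35 = 0.04758
  k=1: C(35,1)·0.083333^1·0.916667^34 = 0.15138
  k=2: C(35,2)·0.083333^2·0.916667^33 = 0.23395
  k=3: C(35,3)·0.083333^3·0.916667^32 = 0.23395
  k=4: C(35,4)·0.083333^4·0.916667^31 = 0.17015
1 − 0.83702 = 0.16298

0.163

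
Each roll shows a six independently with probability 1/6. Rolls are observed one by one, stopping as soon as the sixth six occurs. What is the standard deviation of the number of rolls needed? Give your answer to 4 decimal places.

Y = total rolls until the sixth success; negative binomial with r=6, p=0.166667.
SD(Y) = √[r(1−p)/p²] = √(180.000000) = 13.416408

13.4164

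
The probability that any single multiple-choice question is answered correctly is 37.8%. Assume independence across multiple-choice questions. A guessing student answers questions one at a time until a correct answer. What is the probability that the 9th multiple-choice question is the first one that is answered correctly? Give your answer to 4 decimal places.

Geometric (trials to first success), p = 0.378.
P(Y = 9) = (1−p)^8 · p = 0.022404 · 0.378 = 0.008469

0.0085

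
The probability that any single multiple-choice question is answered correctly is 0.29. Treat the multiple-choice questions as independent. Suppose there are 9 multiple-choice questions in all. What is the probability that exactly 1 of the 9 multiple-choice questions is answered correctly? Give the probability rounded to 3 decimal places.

0.169

X ~ Binomial(n=9, p=0.29).
P(X=1) = C(9,1) · p^1 · (1−p)^8
= 9 · 0.29 · 0.064575 = 0.16854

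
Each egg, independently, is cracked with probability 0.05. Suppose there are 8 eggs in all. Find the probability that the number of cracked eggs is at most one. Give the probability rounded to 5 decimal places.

0.94276

X ~ Binomial(8, 0.05); P(X ≤ 1) = Σ C(8,k) p^k (1−p)^(8−k) over k:
  k=0: C(8,0)·0.05^0·0.95^8 = 0.6634204
  k=1: C(8,1)·0.05^1·0.95^7 = 0.2793349
Total = 0.9427553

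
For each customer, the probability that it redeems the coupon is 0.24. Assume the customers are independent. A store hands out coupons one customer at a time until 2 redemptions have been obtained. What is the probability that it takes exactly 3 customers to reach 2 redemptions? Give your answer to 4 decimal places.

0.0876

Y = trial on which the second success occurs; negative binomial, r=2, p=0.24.
P(Y=3) = C(2,1) · p^2 · (1−p)^1
= 2 · 0.0576 · 0.76 = 0.087552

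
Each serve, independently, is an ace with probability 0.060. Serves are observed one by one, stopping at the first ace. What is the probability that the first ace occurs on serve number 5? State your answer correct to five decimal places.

0.04684

Geometric (trials to first success), p = 0.06.
P(Y = 5) = (1−p)^4 · p = 0.78075 · 0.06 = 0.0468449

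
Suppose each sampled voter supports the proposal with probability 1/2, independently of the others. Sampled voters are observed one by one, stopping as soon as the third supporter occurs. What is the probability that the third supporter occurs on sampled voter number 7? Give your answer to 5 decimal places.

0.11719

Y = trial on which the third success occurs; negative binomial, r=3, p=0.50.
P(Y=7) = C(6,2) · p^3 · (1−p)^4
= 15 · 0.125 · 0.0625 = 0.1171875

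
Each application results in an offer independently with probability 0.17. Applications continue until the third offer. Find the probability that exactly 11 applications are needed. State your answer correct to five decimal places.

Y = trial on which the third success occurs; negative binomial, r=3, p=0.17.
P(Y=11) = C(10,2) · p^3 · (1−p)^8
= 45 · 0.004913 · 0.22523 = 0.0497948

0.04979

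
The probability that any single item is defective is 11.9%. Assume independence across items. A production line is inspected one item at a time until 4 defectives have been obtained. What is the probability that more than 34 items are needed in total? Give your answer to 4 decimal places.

Needing more than 34 items ⇔ fewer than 4 successes in the first 34. With X ~ Binomial(34, 0.119), P(Y > 34) = P(X ≤ 3).
  k=0: C(34,0)·0.119^0·0.881^34 = 0.013464
  k=1: C(34,1)·0.119^1·0.881^33 = 0.061835
  k=2: C(34,2)·0.119^2·0.881^32 = 0.137812
  k=3: C(34,3)·0.119^3·0.881^31 = 0.198557
P(X ≤ 3) = 0.411668

0.4117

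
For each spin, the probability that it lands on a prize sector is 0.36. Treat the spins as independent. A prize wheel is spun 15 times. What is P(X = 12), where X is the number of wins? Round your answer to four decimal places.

X ~ Binomial(n=15, p=0.36).
P(X=12) = C(15,12) · p^12 · (1−p)^3
= 455 · 4.7384e-06 · 0.26214 = 0.000565

0.0006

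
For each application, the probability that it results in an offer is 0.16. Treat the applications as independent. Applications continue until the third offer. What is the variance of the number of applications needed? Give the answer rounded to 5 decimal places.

98.43750

Y = total applications until the third success; negative binomial with r=3, p=0.16.
Var(Y) = r(1−p)/p² = 3·0.84 / 0.16² = 98.4375000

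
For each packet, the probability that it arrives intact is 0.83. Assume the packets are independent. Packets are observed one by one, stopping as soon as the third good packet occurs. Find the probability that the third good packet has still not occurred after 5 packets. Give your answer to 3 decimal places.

Needing more than 5 packets ⇔ fewer than 3 successes in the first 5. With X ~ Binomial(5, 0.83), P(Y > 5) = P(X ≤ 2).
  k=0: C(5,0)·0.83^0·0.17^5 = 0.00014
  k=1: C(5,1)·0.83^1·0.17^4 = 0.00347
  k=2: C(5,2)·0.83^2·0.17^3 = 0.03385
P(X ≤ 2) = 0.03745

0.037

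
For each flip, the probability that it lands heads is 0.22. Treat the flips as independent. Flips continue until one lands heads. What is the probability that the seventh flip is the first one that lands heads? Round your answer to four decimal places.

Geometric (trials to first success), p = 0.22.
P(Y = 7) = (1−p)^6 · p = 0.2252 · 0.22 = 0.049544

0.0495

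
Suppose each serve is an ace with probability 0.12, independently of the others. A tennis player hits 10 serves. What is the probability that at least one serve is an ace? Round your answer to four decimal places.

0.7215

P(at least one) = 1 − P(none) = 1 − (1 − 0.12)^10
= 1 − 0.278501 = 0.721499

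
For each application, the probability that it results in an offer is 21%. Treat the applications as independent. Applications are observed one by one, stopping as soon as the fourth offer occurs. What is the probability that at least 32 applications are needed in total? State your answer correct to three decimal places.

Needing more than 31 applications ⇔ fewer than 4 successes in the first 31. With X ~ Binomial(31, 0.21), P(Y > 31) = P(X ≤ 3).
  k=0: C(31,0)·0.21^0·0.79^31 = 0.00067
  k=1: C(31,1)·0.21^1·0.79^30 = 0.00553
  k=2: C(31,2)·0.21^2·0.79^29 = 0.02203
  k=3: C(31,3)·0.21^3·0.79^28 = 0.05662
P(X ≤ 3) = 0.08485

0.085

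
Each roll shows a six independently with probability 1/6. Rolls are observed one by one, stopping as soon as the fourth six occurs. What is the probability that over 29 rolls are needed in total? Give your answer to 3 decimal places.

Needing more than 29 rolls ⇔ fewer than 4 successes in the first 29. With X ~ Binomial(29, 0.166667), P(Y > 29) = P(X ≤ 3).
  k=0: C(29,0)·0.166667^0·0.833333^29 = 0.00506
  k=1: C(29,1)·0.166667^1·0.833333^28 = 0.02932
  k=2: C(29,2)·0.166667^2·0.833333^27 = 0.08210
  k=3: C(29,3)·0.166667^3·0.833333^26 = 0.14778
P(X ≤ 3) = 0.26425

0.264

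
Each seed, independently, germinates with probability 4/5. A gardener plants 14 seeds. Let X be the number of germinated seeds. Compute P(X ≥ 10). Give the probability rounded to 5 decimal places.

0.87016

X ~ Binomial(14, 0.80); P(X ≥ 10) = Σ C(14,k) p^k (1−p)^(14−k) over k:
  k=10: C(14,10)·0.80^10·0.20^4 = 0.1719705
  k=11: C(14,11)·0.80^11·0.20^3 = 0.2501389
  k=12: C(14,12)·0.80^12·0.20^2 = 0.2501389
  k=13: C(14,13)·0.80^13·0.20^1 = 0.1539316
  k=14: C(14,14)·0.80^14·0.20^0 = 0.0439805
Total = 0.8701604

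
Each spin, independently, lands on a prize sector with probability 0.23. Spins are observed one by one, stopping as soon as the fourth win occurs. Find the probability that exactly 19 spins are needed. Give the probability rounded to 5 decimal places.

Y = trial on which the fourth success occurs; negative binomial, r=4, p=0.23.
P(Y=19) = C(18,3) · p^4 · (1−p)^15
= 816 · 0.0027984 · 0.019832 = 0.0452858

0.04529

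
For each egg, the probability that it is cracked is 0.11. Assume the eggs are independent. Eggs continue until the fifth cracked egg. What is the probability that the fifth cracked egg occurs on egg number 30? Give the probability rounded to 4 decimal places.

0.0208

Y = trial on which the fifth success occurs; negative binomial, r=5, p=0.11.
P(Y=30) = C(29,4) · p^5 · (1−p)^25
= 23751 · 1.6105e-05 · 0.054294 = 0.020768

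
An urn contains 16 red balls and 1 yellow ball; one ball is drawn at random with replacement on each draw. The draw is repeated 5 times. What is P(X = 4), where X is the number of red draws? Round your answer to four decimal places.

X ~ Binomial(n=5, p=0.941176).
P(X=4) = C(5,4) · p^4 · (1−p)^1
= 5 · 0.78466 · 0.058824 = 0.230784

0.2308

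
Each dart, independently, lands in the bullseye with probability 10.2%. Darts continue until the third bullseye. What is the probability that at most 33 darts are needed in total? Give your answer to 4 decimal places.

0.6680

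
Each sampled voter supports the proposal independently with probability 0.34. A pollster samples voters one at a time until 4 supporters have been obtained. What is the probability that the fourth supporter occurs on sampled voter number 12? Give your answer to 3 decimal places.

0.079

Y = trial on which the fourth success occurs; negative binomial, r=4, p=0.34.
P(Y=12) = C(11,3) · p^4 · (1−p)^8
= 165 · 0.013363 · 0.036004 = 0.07939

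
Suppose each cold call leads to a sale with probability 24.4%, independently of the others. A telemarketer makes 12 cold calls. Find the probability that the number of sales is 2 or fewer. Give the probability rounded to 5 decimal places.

X ~ Binomial(12, 0.244); P(X ≤ 2) = Σ C(12,k) p^k (1−p)^(12−k) over k:
  k=0: C(12,0)·0.244^0·0.756^12 = 0.0348547
  k=1: C(12,1)·0.244^1·0.756^11 = 0.1349929
  k=2: C(12,2)·0.244^2·0.756^10 = 0.2396302
Total = 0.4094778

0.40948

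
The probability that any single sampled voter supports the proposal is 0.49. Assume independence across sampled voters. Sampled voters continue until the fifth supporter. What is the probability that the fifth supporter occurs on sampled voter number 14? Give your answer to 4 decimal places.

0.0471

Y = trial on which the fifth success occurs; negative binomial, r=5, p=0.49.
P(Y=14) = C(13,4) · p^5 · (1−p)^9
= 715 · 0.028248 · 0.0023342 = 0.047143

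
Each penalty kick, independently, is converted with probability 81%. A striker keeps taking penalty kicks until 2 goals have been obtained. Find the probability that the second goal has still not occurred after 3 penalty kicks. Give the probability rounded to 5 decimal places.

Needing more than 3 penalty kicks ⇔ fewer than 2 successes in the first 3. With X ~ Binomial(3, 0.81), P(Y > 3) = P(X ≤ 1).
  k=0: C(3,0)·0.81^0·0.19^3 = 0.0068590
  k=1: C(3,1)·0.81^1·0.19^2 = 0.0877230
P(X ≤ 1) = 0.0945820

0.09458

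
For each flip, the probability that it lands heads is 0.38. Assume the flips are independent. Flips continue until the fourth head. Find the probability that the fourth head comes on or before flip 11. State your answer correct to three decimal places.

Finishing within 11 flips ⇔ at least 4 successes in the first 11. With X ~ Binomial(11, 0.38), P(Y ≤ 11) = 1 − P(X ≤ 3).
  k=0: C(11,0)·0.38^0·0.62^11 = 0.00520
  k=1: C(11,1)·0.38^1·0.62^10 = 0.03508
  k=2: C(11,2)·0.38^2·0.62^9 = 0.10751
  k=3: C(11,3)·0.38^3·0.62^8 = 0.19768
1 − 0.34548 = 0.65452

0.655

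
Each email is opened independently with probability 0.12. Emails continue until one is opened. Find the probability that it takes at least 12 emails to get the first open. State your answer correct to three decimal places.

0.245

Y = number of emails to the first success; geometric, p = 0.12.
P(Y > 11) = P(first 11 all fail) = (1−p)^11 = 0.24508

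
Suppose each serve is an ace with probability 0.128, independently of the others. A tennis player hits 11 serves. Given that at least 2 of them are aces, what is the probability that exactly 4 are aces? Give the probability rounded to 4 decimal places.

0.0808

X ~ Binomial(11, 0.128). Want P(X=4 | X≥2) = P(X=4) / P(X≥2).
P(X=4) = C(11,4)·0.128^4·0.872^7 = 0.033960
P(X≥2) = 1 − 0.221657 − 0.357905 = 0.420438
Ratio = 0.033960 / 0.420438 = 0.080773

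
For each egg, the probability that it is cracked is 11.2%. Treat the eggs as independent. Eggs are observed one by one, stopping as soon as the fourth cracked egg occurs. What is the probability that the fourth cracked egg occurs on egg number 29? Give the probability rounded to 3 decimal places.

0.026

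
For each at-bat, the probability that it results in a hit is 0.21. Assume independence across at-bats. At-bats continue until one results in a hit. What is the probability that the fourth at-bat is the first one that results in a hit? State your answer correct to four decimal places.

Geometric (trials to first success), p = 0.21.
P(Y = 4) = (1−p)^3 · p = 0.49304 · 0.21 = 0.103538

0.1035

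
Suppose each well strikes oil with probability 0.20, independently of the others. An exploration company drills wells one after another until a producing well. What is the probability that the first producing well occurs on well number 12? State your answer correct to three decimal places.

0.017

Geometric (trials to first success), p = 0.20.
P(Y = 12) = (1−p)^11 · p = 0.085899 · 0.20 = 0.01718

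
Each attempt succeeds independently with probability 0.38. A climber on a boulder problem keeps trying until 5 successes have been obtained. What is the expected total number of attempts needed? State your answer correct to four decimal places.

Y = total attempts until the fifth success; negative binomial with r=5, p=0.38.
E[Y] = r / p = 5 / 0.38 = 13.157895

13.1579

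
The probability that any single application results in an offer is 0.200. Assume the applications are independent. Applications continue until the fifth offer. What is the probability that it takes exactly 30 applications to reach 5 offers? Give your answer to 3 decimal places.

0.029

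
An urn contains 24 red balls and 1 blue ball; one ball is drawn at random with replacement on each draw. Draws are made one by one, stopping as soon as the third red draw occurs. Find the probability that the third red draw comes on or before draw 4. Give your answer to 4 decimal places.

Finishing within 4 draws ⇔ at least 3 successes in the first 4. With X ~ Binomial(4, 0.96), P(Y ≤ 4) = 1 − P(X ≤ 2).
  k=0: C(4,0)·0.96^0·0.04^4 = 0.000003
  k=1: C(4,1)·0.96^1·0.04^3 = 0.000246
  k=2: C(4,2)·0.96^2·0.04^2 = 0.008847
1 − 0.009096 = 0.990904

0.9909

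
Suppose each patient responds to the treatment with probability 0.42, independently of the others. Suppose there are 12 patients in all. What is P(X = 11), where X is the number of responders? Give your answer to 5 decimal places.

X ~ Binomial(n=12, p=0.42).
P(X=11) = C(12,11) · p^11 · (1−p)^1
= 12 · 7.1737e-05 · 0.58 = 0.0004993

0.00050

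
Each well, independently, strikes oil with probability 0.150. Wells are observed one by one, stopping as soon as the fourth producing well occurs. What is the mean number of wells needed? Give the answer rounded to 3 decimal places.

Y = total wells until the fourth success; negative binomial with r=4, p=0.15.
E[Y] = r / p = 4 / 0.15 = 26.66667

26.667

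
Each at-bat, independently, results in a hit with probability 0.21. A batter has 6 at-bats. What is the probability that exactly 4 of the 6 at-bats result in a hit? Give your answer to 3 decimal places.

0.018

X ~ Binomial(n=6, p=0.21).
P(X=4) = C(6,4) · p^4 · (1−p)^2
= 15 · 0.0019448 · 0.6241 = 0.01821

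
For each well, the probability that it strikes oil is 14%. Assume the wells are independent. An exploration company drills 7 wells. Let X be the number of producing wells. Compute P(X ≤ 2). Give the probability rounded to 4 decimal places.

X ~ Binomial(7, 0.14); P(X ≤ 2) = Σ C(7,k) p^k (1−p)^(7−k) over k:
  k=0: C(7,0)·0.14^0·0.86^7 = 0.347928
  k=1: C(7,1)·0.14^1·0.86^6 = 0.396476
  k=2: C(7,2)·0.14^2·0.86^5 = 0.193628
Total = 0.938031

0.9380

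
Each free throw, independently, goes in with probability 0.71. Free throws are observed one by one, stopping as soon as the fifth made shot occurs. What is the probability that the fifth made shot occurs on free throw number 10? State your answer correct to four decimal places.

Y = trial on which the fifth success occurs; negative binomial, r=5, p=0.71.
P(Y=10) = C(9,4) · p^5 · (1−p)^5
= 126 · 0.18042 · 0.0020511 = 0.046629

0.0466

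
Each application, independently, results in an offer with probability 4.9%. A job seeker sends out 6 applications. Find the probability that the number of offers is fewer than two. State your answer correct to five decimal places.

0.96844

X ~ Binomial(6, 0.049); P(X ≤ 1) = Σ C(6,k) p^k (1−p)^(6−k) over k:
  k=0: C(6,0)·0.049^0·0.951^6 = 0.7397468
  k=1: C(6,1)·0.049^1·0.951^5 = 0.2286914
Total = 0.9684383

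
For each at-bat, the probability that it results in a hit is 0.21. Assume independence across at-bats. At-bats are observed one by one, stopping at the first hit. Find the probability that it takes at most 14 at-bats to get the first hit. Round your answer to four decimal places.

Y = number of at-bats to the first success; geometric, p = 0.21.
P(Y ≤ 14) = 1 − (1−p)^14 = 1 − 0.036879 = 0.963121

0.9631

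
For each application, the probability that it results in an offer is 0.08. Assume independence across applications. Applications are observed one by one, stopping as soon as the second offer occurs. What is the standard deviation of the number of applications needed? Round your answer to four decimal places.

16.9558

Y = total applications until the second success; negative binomial with r=2, p=0.08.
SD(Y) = √[r(1−p)/p²] = √(287.500000) = 16.955825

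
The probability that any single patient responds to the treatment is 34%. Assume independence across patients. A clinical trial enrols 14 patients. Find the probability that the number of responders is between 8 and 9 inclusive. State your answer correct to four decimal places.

0.0595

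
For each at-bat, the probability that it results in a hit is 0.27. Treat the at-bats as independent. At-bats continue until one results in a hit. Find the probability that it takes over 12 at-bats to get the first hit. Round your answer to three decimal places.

0.023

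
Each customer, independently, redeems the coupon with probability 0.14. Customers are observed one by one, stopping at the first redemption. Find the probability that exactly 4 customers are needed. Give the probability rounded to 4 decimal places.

Geometric (trials to first success), p = 0.14.
P(Y = 4) = (1−p)^3 · p = 0.63606 · 0.14 = 0.089048

0.0890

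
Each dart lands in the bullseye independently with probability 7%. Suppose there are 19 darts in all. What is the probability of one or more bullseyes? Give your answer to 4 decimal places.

P(at least one) = 1 − P(none) = 1 − (1 − 0.07)^19
= 1 − 0.251870 = 0.748130

0.7481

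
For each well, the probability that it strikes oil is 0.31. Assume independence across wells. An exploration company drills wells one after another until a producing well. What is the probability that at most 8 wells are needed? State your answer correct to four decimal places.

0.9486

Y = number of wells to the first success; geometric, p = 0.31.
P(Y ≤ 8) = 1 − (1−p)^8 = 1 − 0.051380 = 0.948620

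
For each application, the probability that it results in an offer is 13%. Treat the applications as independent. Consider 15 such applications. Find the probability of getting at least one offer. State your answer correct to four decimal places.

0.8762

P(at least one) = 1 − P(none) = 1 − (1 − 0.13)^15
= 1 − 0.123819 = 0.876181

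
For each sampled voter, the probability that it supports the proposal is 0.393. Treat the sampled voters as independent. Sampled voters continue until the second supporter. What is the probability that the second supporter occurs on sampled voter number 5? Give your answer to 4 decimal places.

0.1382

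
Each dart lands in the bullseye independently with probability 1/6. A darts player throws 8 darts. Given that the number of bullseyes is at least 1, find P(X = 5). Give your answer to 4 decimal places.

0.0054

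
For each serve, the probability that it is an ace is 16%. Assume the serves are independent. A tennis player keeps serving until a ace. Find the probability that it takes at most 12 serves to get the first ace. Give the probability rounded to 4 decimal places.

0.8766

Y = number of serves to the first success; geometric, p = 0.16.
P(Y ≤ 12) = 1 − (1−p)^12 = 1 − 0.123410 = 0.876590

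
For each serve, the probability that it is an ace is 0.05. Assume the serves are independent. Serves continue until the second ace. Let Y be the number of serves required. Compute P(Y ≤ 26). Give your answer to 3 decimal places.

0.376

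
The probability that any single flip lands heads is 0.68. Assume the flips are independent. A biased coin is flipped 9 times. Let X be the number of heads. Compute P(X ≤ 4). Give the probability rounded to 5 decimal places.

0.12519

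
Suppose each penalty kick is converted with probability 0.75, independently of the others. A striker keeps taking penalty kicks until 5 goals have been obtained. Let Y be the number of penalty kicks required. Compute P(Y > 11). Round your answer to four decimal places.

0.0076

Needing more than 11 penalty kicks ⇔ fewer than 5 successes in the first 11. With X ~ Binomial(11, 0.75), P(Y > 11) = P(X ≤ 4).
  k=0: C(11,0)·0.75^0·0.25^11 = 0.000000
  k=1: C(11,1)·0.75^1·0.25^10 = 0.000008
  k=2: C(11,2)·0.75^2·0.25^9 = 0.000118
  k=3: C(11,3)·0.75^3·0.25^8 = 0.001062
  k=4: C(11,4)·0.75^4·0.25^7 = 0.006373
P(X ≤ 4) = 0.007561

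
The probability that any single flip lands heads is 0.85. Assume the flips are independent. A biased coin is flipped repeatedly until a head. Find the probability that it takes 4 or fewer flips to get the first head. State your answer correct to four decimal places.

Y = number of flips to the first success; geometric, p = 0.85.
P(Y ≤ 4) = 1 − (1−p)^4 = 1 − 0.000506 = 0.999494

0.9995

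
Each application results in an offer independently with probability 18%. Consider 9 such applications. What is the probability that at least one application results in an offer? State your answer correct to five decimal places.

0.83238

P(at least one) = 1 − P(none) = 1 − (1 − 0.18)^9
= 1 − 0.1676196 = 0.8323804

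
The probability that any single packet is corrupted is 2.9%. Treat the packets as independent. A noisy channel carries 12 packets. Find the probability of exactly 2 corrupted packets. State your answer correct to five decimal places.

X ~ Binomial(n=12, p=0.029).
P(X=2) = C(12,2) · p^2 · (1−p)^10
= 66 · 0.000841 · 0.74506 = 0.0413554

0.04136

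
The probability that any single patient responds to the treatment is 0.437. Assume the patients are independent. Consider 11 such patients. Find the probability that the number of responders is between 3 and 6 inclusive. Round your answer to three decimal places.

0.771

X ~ Binomial(11, 0.437); P(3 ≤ X ≤ 6) = Σ C(11,k) p^k (1−p)^(11−k) over k:
  k=3: C(11,3)·0.437^3·0.563^8 = 0.13899
  k=4: C(11,4)·0.437^4·0.563^7 = 0.21577
  k=5: C(11,5)·0.437^5·0.563^6 = 0.23448
  k=6: C(11,6)·0.437^6·0.563^5 = 0.18200
Total = 0.77124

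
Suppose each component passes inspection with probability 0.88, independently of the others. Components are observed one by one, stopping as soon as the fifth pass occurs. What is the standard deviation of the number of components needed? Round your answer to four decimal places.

Y = total components until the fifth success; negative binomial with r=5, p=0.88.
SD(Y) = √[r(1−p)/p²] = √(0.774793) = 0.880223

0.8802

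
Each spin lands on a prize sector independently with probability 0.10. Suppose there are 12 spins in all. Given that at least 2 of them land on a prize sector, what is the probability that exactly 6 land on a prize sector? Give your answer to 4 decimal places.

0.0014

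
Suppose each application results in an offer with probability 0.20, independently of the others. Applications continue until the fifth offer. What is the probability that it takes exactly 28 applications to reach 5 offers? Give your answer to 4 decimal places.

0.0332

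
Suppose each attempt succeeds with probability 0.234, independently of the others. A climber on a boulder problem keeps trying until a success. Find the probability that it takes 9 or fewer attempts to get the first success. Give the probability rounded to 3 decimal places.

Y = number of attempts to the first success; geometric, p = 0.234.
P(Y ≤ 9) = 1 − (1−p)^9 = 1 − 0.09079 = 0.90921

0.909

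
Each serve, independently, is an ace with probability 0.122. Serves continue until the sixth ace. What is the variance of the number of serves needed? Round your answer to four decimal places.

353.9371

Y = total serves until the sixth success; negative binomial with r=6, p=0.122.
Var(Y) = r(1−p)/p² = 6·0.878 / 0.122² = 353.937114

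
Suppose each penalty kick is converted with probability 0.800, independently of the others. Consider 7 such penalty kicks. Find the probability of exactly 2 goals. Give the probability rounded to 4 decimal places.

0.0043

X ~ Binomial(n=7, p=0.80).
P(X=2) = C(7,2) · p^2 · (1−p)^5
= 21 · 0.64 · 0.00032 = 0.004301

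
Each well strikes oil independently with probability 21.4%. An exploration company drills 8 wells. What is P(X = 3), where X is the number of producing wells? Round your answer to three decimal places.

0.165

X ~ Binomial(n=8, p=0.214).
P(X=3) = C(8,3) · p^3 · (1−p)^5
= 56 · 0.0098003 · 0.29999 = 0.16464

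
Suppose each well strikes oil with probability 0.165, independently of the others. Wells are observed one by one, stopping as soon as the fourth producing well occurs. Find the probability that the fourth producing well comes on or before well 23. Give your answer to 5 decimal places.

0.54025

Finishing within 23 wells ⇔ at least 4 successes in the first 23. With X ~ Binomial(23, 0.165), P(Y ≤ 23) = 1 − P(X ≤ 3).
  k=0: C(23,0)·0.165^0·0.835^23 = 0.0158048
  k=1: C(23,1)·0.165^1·0.835^22 = 0.0718314
  k=2: C(23,2)·0.165^2·0.835^21 = 0.1561365
  k=3: C(23,3)·0.165^3·0.835^20 = 0.2159732
1 − 0.4597459 = 0.5402541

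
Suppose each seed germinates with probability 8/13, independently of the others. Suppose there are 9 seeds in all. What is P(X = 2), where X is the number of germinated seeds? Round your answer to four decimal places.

X ~ Binomial(n=9, p=0.615385).
P(X=2) = C(9,2) · p^2 · (1−p)^7
= 36 · 0.3787 · 0.001245 = 0.016974

0.0170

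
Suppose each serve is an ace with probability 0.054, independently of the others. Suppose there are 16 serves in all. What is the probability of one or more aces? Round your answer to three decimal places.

P(at least one) = 1 − P(none) = 1 − (1 − 0.054)^16
= 1 − 0.41139 = 0.58861

0.589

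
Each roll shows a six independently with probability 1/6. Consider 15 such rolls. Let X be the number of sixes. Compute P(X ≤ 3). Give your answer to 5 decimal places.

0.76848

X ~ Binomial(15, 0.166667); P(X ≤ 3) = Σ C(15,k) p^k (1−p)^(15−k) over k:
  k=0: C(15,0)·0.166667^0·0.833333^15 = 0.0649055
  k=1: C(15,1)·0.166667^1·0.833333^14 = 0.1947164
  k=2: C(15,2)·0.166667^2·0.833333^13 = 0.2726030
  k=3: C(15,3)·0.166667^3·0.833333^12 = 0.2362559
Total = 0.7684808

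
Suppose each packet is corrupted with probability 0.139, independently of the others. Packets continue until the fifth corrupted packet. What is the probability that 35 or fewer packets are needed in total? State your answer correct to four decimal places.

0.5472

Finishing within 35 packets ⇔ at least 5 successes in the first 35. With X ~ Binomial(35, 0.139), P(Y ≤ 35) = 1 − P(X ≤ 4).
  k=0: C(35,0)·0.139^0·0.861^35 = 0.005310
  k=1: C(35,1)·0.139^1·0.861^34 = 0.030005
  k=2: C(35,2)·0.139^2·0.861^33 = 0.082348
  k=3: C(35,3)·0.139^3·0.861^32 = 0.146236
  k=4: C(35,4)·0.139^4·0.861^31 = 0.188867
1 − 0.452766 = 0.547234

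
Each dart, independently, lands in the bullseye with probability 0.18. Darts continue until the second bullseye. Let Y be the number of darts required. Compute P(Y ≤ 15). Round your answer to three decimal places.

0.781

Finishing within 15 darts ⇔ at least 2 successes in the first 15. With X ~ Binomial(15, 0.18), P(Y ≤ 15) = 1 − P(X ≤ 1).
  k=0: C(15,0)·0.18^0·0.82^15 = 0.05096
  k=1: C(15,1)·0.18^1·0.82^14 = 0.16779
1 − 0.21874 = 0.78126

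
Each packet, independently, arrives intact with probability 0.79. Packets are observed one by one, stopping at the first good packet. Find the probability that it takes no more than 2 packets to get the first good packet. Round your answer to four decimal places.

Y = number of packets to the first success; geometric, p = 0.79.
P(Y ≤ 2) = 1 − (1−p)^2 = 1 − 0.044100 = 0.955900

0.9559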